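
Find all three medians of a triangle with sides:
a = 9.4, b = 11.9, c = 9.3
Median formula: m_a = ½√(2b² + 2c² − a²) (and cyclically). a² = 88.36, b² = 141.61, c² = 86.49.
m_a = ½√(2·141.61 + 2·86.49 − 88.36) = ½√367.84 ≈ ½·19.1792 ≈ 9.58958
m_b = ½√(2·88.36 + 2·86.49 − 141.61) = ½√208.09 ≈ ½·14.4253 ≈ 7.21266
m_c = ½√(2·88.36 + 2·141.61 − 86.49) = ½√373.45 ≈ ½·19.3249 ≈ 9.66243

m_a = 9.59, m_b = 7.213, m_c = 9.662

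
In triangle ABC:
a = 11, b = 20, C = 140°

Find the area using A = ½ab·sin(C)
A = ½·a·b·sin(C) = ½·11·20·sin(140°)
sin(140°) ≈ 0.642788
A ≈ ½·220·0.642788 = 110·0.642788 ≈ 70.7066

Area = 70.71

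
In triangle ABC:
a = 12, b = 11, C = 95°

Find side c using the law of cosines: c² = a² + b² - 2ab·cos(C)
c² = 12² + 11² − 2·12·11·cos(95°)
cos(95°) ≈ -0.0871557
c² ≈ 144 + 121 − 264·(-0.0871557) ≈ 265 + 23.0091 ≈ 288.009
c ≈ √288.009 ≈ 16.9708

c = 16.97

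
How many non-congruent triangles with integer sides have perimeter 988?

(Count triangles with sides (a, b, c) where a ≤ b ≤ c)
Let a ≤ b ≤ c with a + b + c = 988. The only binding inequality is a + b > c, i.e. 988 − c > c, so c < 988/2; and c ≥ 988/3 since c is the largest side.
So 330 ≤ c ≤ 493. For each c, b runs from ⌈(988 − c)/2⌉ up to c (then a = 988 − b − c satisfies 1 ≤ a ≤ b automatically), giving c − ⌈(988 − c)/2⌉ + 1 choices.
Summing over c: 2 + 3 + 5 + 6 + … + 245 + 246  (164 terms, c = 330, …, 493) = 20336
Check (closed form: nearest integer to p²/48 for even p, (p+3)²/48 for odd p): 988²/48 = 976144/48 ≈ 20336.33 → 20336

20336 triangles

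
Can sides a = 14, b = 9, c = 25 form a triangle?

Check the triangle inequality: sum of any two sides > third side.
a + b vs c: 14 + 9 = 23 ≤ 25  ✗
a + c vs b: 14 + 25 = 39 > 9  ✓
b + c vs a: 9 + 25 = 34 > 14  ✓

No: 14 + 9 = 23 is not > 25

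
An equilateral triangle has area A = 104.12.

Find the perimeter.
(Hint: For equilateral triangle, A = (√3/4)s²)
A = (√3/4)s²  ⇒  s² = 4A/√3 = 4·104.12/√3 = 416.48/1.73205 ≈ 240.455
s ≈ √240.455 ≈ 15.5066
Perimeter = 3s ≈ 3·15.5066 ≈ 46.5198

Perimeter = 46.52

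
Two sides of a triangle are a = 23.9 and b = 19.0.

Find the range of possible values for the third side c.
Triangle inequality: |a − b| < c < a + b
|a − b| = |23.9 − 19.0| = 4.9
a + b = 23.9 + 19.0 = 42.9

4.9 < c < 42.9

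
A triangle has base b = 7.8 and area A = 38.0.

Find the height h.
A = ½·b·h  ⇒  h = 2A/b = 2·38.0/7.8 = 76/7.8 ≈ 9.74359

h = 9.744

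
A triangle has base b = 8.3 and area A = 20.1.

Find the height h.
A = ½·b·h  ⇒  h = 2A/b = 2·20.1/8.3 = 40.2/8.3 ≈ 4.84337

h = 4.843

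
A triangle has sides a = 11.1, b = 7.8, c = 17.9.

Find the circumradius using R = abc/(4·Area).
First find the area with Heron's formula.
s = (11.1 + 7.8 + 17.9)/2 = 18.4
Area = √(s(s−a)(s−b)(s−c)) = √(18.4·7.3·10.6·0.5) ≈ √711.896 ≈ 26.6814
abc = 11.1·7.8·17.9 = 1549.782
R = abc/(4·Area) ≈ 1549.782/(4·26.6814) = 1549.782/106.726 ≈ 14.5212

R = 14.52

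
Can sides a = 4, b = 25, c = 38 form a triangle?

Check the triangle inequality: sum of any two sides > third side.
a + b vs c: 4 + 25 = 29 ≤ 38  ✗
a + c vs b: 4 + 38 = 42 > 25  ✓
b + c vs a: 25 + 38 = 63 > 4  ✓

No: 4 + 25 = 29 is not > 38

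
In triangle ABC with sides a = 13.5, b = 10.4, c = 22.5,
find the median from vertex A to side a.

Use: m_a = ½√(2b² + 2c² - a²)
m_a = ½√(2·10.4² + 2·22.5² − 13.5²) = ½√(2·108.16 + 2·506.25 − 182.25) = ½√(216.32 + 1012.5 − 182.25) = ½√1046.57
√1046.57 ≈ 32.3507, so m_a ≈ 16.1754

m_a = 16.18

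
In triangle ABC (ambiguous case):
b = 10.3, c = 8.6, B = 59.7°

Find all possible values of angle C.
b/sin(B) = c/sin(C)  ⇒  sin(C) = c·sin(B)/b = 8.6·sin(59.7°)/10.3
sin(59.7°) ≈ 0.863396
sin(C) ≈ 8.6·0.863396/10.3 ≈ 7.4252/10.3 ≈ 0.720893
Candidate 1: C₁ = arcsin(0.720893) ≈ 46.1283°  →  A = 180° − 59.7° − 46.1283° ≈ 74.1717° > 0, valid
Candidate 2: C₂ = 180° − C₁ ≈ 133.872°  →  A = 180° − 59.7° − 133.872° ≈ -13.5717° ≤ 0, not a valid triangle

C = 46.13° (one solution)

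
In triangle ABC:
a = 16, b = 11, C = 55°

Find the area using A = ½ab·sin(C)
A = ½·a·b·sin(C) = ½·16·11·sin(55°)
sin(55°) ≈ 0.819152
A ≈ ½·176·0.819152 = 88·0.819152 ≈ 72.0854

Area = 72.09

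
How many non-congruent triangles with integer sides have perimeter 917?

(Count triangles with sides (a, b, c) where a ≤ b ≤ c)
Let a ≤ b ≤ c with a + b + c = 917. The only binding inequality is a + b > c, i.e. 917 − c > c, so c < 917/2; and c ≥ 917/3 since c is the largest side.
So 306 ≤ c ≤ 458. For each c, b runs from ⌈(917 − c)/2⌉ up to c (then a = 917 − b − c satisfies 1 ≤ a ≤ b automatically), giving c − ⌈(917 − c)/2⌉ + 1 choices.
Summing over c: 1 + 3 + 4 + 6 + … + 228 + 229  (153 terms, c = 306, …, 458) = 17633
Check (closed form: nearest integer to p²/48 for even p, (p+3)²/48 for odd p): (917+3)²/48 = 920²/48 = 846400/48 ≈ 17633.33 → 17633

17633 triangles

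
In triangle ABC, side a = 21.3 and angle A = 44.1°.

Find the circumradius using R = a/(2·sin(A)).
R = a/(2·sin(A)) = 21.3/(2·sin(44.1°))
sin(44.1°) ≈ 0.695913
R ≈ 21.3/(2·0.695913) = 21.3/1.39183 ≈ 15.3036

R = 15.3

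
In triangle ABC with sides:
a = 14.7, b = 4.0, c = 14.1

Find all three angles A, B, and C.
Law of cosines for each angle (a² = 216.09, b² = 16, c² = 198.81):
cos(A) = (b² + c² − a²)/(2bc) = (16 + 198.81 − 216.09)/(2·4.0·14.1) = -1.28/112.8 ≈ -0.0113475  ⇒  A ≈ 90.6502°
cos(B) = (a² + c² − b²)/(2ac) = (216.09 + 198.81 − 16)/(2·14.7·14.1) = 398.9/414.54 ≈ 0.962271  ⇒  B ≈ 15.7888°
cos(C) = (a² + b² − c²)/(2ab) = (216.09 + 16 − 198.81)/(2·14.7·4.0) = 33.28/117.6 ≈ 0.282993  ⇒  C ≈ 73.5611°
Check: A + B + C ≈ 180°

A = 90.65°, B = 15.79°, C = 73.56°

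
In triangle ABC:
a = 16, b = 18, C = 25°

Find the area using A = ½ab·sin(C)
A = ½·a·b·sin(C) = ½·16·18·sin(25°)
sin(25°) ≈ 0.422618
A ≈ ½·288·0.422618 = 144·0.422618 ≈ 60.857

Area = 60.86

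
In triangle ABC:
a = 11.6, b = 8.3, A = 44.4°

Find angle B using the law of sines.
a/sin(A) = b/sin(B)  ⇒  sin(B) = b·sin(A)/a = 8.3·sin(44.4°)/11.6
sin(44.4°) ≈ 0.699663
sin(B) ≈ 8.3·0.699663/11.6 ≈ 5.80721/11.6 ≈ 0.500621
B = arcsin(0.500621) ≈ 30.0411°
(Since b ≤ a we need B ≤ A, so the obtuse alternative 180° − 30.0411° ≈ 149.959° is rejected.)

B = 30.04°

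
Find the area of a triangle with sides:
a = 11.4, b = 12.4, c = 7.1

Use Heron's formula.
s = (11.4 + 12.4 + 7.1)/2 = 30.9/2 = 15.45
s − a = 4.05, s − b = 3.05, s − c = 8.35
s(s−a)(s−b)(s−c) = 15.45·4.05·3.05·8.35 ≈ 1593.57
Area = √1593.57 ≈ 39.9195

Area = 39.92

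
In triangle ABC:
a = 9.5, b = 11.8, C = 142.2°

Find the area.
Two sides and the included angle (SAS): A = ½·a·b·sin(C) = ½·9.5·11.8·sin(142.2°)
sin(142.2°) ≈ 0.612907
A ≈ ½·112.1·0.612907 = 56.05·0.612907 ≈ 34.3534

Area = 34.35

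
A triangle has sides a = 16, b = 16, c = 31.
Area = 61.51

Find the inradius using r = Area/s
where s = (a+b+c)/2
s = (16 + 16 + 31)/2 = 63/2 = 31.5
r = Area/s = 61.51/31.5 ≈ 1.9527

r = 1.953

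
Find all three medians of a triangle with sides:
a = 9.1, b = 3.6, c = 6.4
Median formula: m_a = ½√(2b² + 2c² − a²) (and cyclically). a² = 82.81, b² = 12.96, c² = 40.96.
m_a = ½√(2·12.96 + 2·40.96 − 82.81) = ½√25.03 ≈ ½·5.003 ≈ 2.5015
m_b = ½√(2·82.81 + 2·40.96 − 12.96) = ½√234.58 ≈ ½·15.316 ≈ 7.658
m_c = ½√(2·82.81 + 2·12.96 − 40.96) = ½√150.58 ≈ ½·12.2711 ≈ 6.13555

m_a = 2.501, m_b = 7.658, m_c = 6.136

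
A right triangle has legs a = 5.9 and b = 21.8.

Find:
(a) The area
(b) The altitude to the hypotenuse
(a) The legs are perpendicular, so Area = ½·a·b = ½·5.9·21.8 = ½·128.62 = 64.31
(b) Hypotenuse c = √(a² + b²) = √(34.81 + 475.24) = √510.05 ≈ 22.5843
    Area = ½·c·h_c  ⇒  h_c = 2·Area/c = 128.62/22.5843 ≈ 5.69511

Area = 64.31, h_c = 5.695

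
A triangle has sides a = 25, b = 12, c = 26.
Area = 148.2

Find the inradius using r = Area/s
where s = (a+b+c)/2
s = (25 + 12 + 26)/2 = 63/2 = 31.5
r = Area/s = 148.2/31.5 ≈ 4.70476

r = 4.705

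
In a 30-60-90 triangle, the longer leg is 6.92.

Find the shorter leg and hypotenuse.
In a 30-60-90 triangle the sides are in ratio 1 : √3 : 2, so short leg = long leg/√3 and hypotenuse = 2·(short leg).
Short leg = 6.92/√3 ≈ 6.92/1.73205 ≈ 3.99526
Hypotenuse = 2·3.99526 ≈ 7.99053

Short leg = 3.995, Hypotenuse = 7.991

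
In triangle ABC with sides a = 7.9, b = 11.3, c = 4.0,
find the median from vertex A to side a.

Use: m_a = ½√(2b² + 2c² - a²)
m_a = ½√(2·11.3² + 2·4.0² − 7.9²) = ½√(2·127.69 + 2·16 − 62.41) = ½√(255.38 + 32 − 62.41) = ½√224.97
√224.97 ≈ 14.999, so m_a ≈ 7.4995

m_a = 7.499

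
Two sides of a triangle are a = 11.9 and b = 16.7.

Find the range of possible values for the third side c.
Triangle inequality: |a − b| < c < a + b
|a − b| = |11.9 − 16.7| = 4.8
a + b = 11.9 + 16.7 = 28.6

4.8 < c < 28.6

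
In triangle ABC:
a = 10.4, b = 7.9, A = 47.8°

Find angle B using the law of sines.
a/sin(A) = b/sin(B)  ⇒  sin(B) = b·sin(A)/a = 7.9·sin(47.8°)/10.4
sin(47.8°) ≈ 0.740805
sin(B) ≈ 7.9·0.740805/10.4 ≈ 5.85236/10.4 ≈ 0.562727
B = arcsin(0.562727) ≈ 34.2446°
(Since b ≤ a we need B ≤ A, so the obtuse alternative 180° − 34.2446° ≈ 145.755° is rejected.)

B = 34.24°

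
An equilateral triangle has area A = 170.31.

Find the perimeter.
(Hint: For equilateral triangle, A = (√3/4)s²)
A = (√3/4)s²  ⇒  s² = 4A/√3 = 4·170.31/√3 = 681.24/1.73205 ≈ 393.314
s ≈ √393.314 ≈ 19.8321
Perimeter = 3s ≈ 3·19.8321 ≈ 59.4964

Perimeter = 59.5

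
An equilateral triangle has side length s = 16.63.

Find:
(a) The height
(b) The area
(a) The height splits the triangle into two 30-60-90 halves: h = s·√3/2 = 16.63·1.73205/2 ≈ 28.804/2 ≈ 14.402
(b) Area = (√3/4)·s² = (√3/4)·16.63² = (√3/4)·276.5569 ≈ 0.433013·276.5569 ≈ 119.753

Height = 14.4, Area = 119.8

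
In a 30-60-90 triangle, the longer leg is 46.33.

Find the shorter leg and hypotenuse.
In a 30-60-90 triangle the sides are in ratio 1 : √3 : 2, so short leg = long leg/√3 and hypotenuse = 2·(short leg).
Short leg = 46.33/√3 ≈ 46.33/1.73205 ≈ 26.7486
Hypotenuse = 2·26.7486 ≈ 53.4973

Short leg = 26.75, Hypotenuse = 53.5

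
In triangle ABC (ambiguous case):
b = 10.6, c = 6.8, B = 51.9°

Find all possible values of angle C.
b/sin(B) = c/sin(C)  ⇒  sin(C) = c·sin(B)/b = 6.8·sin(51.9°)/10.6
sin(51.9°) ≈ 0.786935
sin(C) ≈ 6.8·0.786935/10.6 ≈ 5.35116/10.6 ≈ 0.504826
Candidate 1: C₁ = arcsin(0.504826) ≈ 30.3198°  →  A = 180° − 51.9° − 30.3198° ≈ 97.7802° > 0, valid
Candidate 2: C₂ = 180° − C₁ ≈ 149.68°  →  A = 180° − 51.9° − 149.68° ≈ -21.5802° ≤ 0, not a valid triangle

C = 30.32° (one solution)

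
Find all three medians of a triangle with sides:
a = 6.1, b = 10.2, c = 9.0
Median formula: m_a = ½√(2b² + 2c² − a²) (and cyclically). a² = 37.21, b² = 104.04, c² = 81.
m_a = ½√(2·104.04 + 2·81 − 37.21) = ½√332.87 ≈ ½·18.2447 ≈ 9.12236
m_b = ½√(2·37.21 + 2·81 − 104.04) = ½√132.38 ≈ ½·11.5057 ≈ 5.75283
m_c = ½√(2·37.21 + 2·104.04 − 81) = ½√201.5 ≈ ½·14.1951 ≈ 7.09753

m_a = 9.122, m_b = 5.753, m_c = 7.098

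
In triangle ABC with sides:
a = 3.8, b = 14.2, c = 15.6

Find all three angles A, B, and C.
Law of cosines for each angle (a² = 14.44, b² = 201.64, c² = 243.36):
cos(A) = (b² + c² − a²)/(2bc) = (201.64 + 243.36 − 14.44)/(2·14.2·15.6) = 430.56/443.04 ≈ 0.971831  ⇒  A ≈ 13.6316°
cos(B) = (a² + c² − b²)/(2ac) = (14.44 + 243.36 − 201.64)/(2·3.8·15.6) = 56.16/118.56 ≈ 0.473684  ⇒  B ≈ 61.7263°
cos(C) = (a² + b² − c²)/(2ab) = (14.44 + 201.64 − 243.36)/(2·3.8·14.2) = -27.28/107.92 ≈ -0.25278  ⇒  C ≈ 104.642°
Check: A + B + C ≈ 180°

A = 13.63°, B = 61.73°, C = 104.6°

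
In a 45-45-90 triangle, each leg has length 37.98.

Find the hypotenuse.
In a 45-45-90 triangle the sides are in ratio 1 : 1 : √2, so hypotenuse = leg·√2.
Hypotenuse = 37.98·√2 ≈ 37.98·1.41421 ≈ 53.7118

Hypotenuse = 37.98√2 = 53.71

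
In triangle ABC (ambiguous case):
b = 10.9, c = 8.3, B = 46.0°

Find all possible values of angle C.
b/sin(B) = c/sin(C)  ⇒  sin(C) = c·sin(B)/b = 8.3·sin(46.0°)/10.9
sin(46.0°) ≈ 0.71934
sin(C) ≈ 8.3·0.71934/10.9 ≈ 5.97052/10.9 ≈ 0.547754
Candidate 1: C₁ = arcsin(0.547754) ≈ 33.2131°  →  A = 180° − 46.0° − 33.2131° ≈ 100.787° > 0, valid
Candidate 2: C₂ = 180° − C₁ ≈ 146.787°  →  A = 180° − 46.0° − 146.787° ≈ -12.7869° ≤ 0, not a valid triangle

C = 33.21° (one solution)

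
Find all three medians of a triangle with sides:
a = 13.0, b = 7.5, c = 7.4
Median formula: m_a = ½√(2b² + 2c² − a²) (and cyclically). a² = 169, b² = 56.25, c² = 54.76.
m_a = ½√(2·56.25 + 2·54.76 − 169) = ½√53.02 ≈ ½·7.28148 ≈ 3.64074
m_b = ½√(2·169 + 2·54.76 − 56.25) = ½√391.27 ≈ ½·19.7805 ≈ 9.89027
m_c = ½√(2·169 + 2·56.25 − 54.76) = ½√395.74 ≈ ½·19.8932 ≈ 9.94661

m_a = 3.641, m_b = 9.89, m_c = 9.947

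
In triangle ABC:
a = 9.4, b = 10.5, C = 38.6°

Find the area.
Two sides and the included angle (SAS): A = ½·a·b·sin(C) = ½·9.4·10.5·sin(38.6°)
sin(38.6°) ≈ 0.62388
A ≈ ½·98.7·0.62388 = 49.35·0.62388 ≈ 30.7885

Area = 30.79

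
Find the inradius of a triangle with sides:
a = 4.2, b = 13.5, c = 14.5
r = Area/s where s is the semi-perimeter.
s = (4.2 + 13.5 + 14.5)/2 = 32.2/2 = 16.1
Area = √(s(s−a)(s−b)(s−c)) = √(16.1·11.9·2.6·1.6) ≈ √797.014 ≈ 28.2314
r ≈ 28.2314/16.1 ≈ 1.75351

r = 1.754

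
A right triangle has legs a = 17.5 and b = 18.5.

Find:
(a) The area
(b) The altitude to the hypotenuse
(a) The legs are perpendicular, so Area = ½·a·b = ½·17.5·18.5 = ½·323.75 = 161.875
(b) Hypotenuse c = √(a² + b²) = √(306.25 + 342.25) = √648.5 ≈ 25.4657
    Area = ½·c·h_c  ⇒  h_c = 2·Area/c = 323.75/25.4657 ≈ 12.7132

Area = 161.875, h_c = 12.71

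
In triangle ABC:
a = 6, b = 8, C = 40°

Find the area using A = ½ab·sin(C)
A = ½·a·b·sin(C) = ½·6·8·sin(40°)
sin(40°) ≈ 0.642788
A ≈ ½·48·0.642788 = 24·0.642788 ≈ 15.4269

Area = 15.43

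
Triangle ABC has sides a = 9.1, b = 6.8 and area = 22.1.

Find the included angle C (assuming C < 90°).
Area = ½·a·b·sin(C)  ⇒  sin(C) = 2·Area/(a·b) = 2·22.1/(9.1·6.8) = 44.2/61.88 ≈ 0.714286
C = arcsin(0.714286) ≈ 45.5847° (taking the acute solution since C < 90°)

C = 45.58°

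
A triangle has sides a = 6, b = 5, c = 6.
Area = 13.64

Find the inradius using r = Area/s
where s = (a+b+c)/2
s = (6 + 5 + 6)/2 = 17/2 = 8.5
r = Area/s = 13.64/8.5 ≈ 1.60471

r = 1.605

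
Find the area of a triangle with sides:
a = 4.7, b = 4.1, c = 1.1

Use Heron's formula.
s = (4.7 + 4.1 + 1.1)/2 = 9.9/2 = 4.95
s − a = 0.25, s − b = 0.85, s − c = 3.85
s(s−a)(s−b)(s−c) = 4.95·0.25·0.85·3.85 ≈ 4.04972
Area = √4.04972 ≈ 2.01239

Area = 2.012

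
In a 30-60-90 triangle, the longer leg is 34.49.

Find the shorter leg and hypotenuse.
In a 30-60-90 triangle the sides are in ratio 1 : √3 : 2, so short leg = long leg/√3 and hypotenuse = 2·(short leg).
Short leg = 34.49/√3 ≈ 34.49/1.73205 ≈ 19.9128
Hypotenuse = 2·19.9128 ≈ 39.8256

Short leg = 19.91, Hypotenuse = 39.83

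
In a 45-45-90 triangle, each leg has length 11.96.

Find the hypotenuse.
In a 45-45-90 triangle the sides are in ratio 1 : 1 : √2, so hypotenuse = leg·√2.
Hypotenuse = 11.96·√2 ≈ 11.96·1.41421 ≈ 16.914

Hypotenuse = 11.96√2 = 16.91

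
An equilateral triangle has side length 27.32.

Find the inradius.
r = Area/s with s the semi-perimeter.
Area = (√3/4)·27.32² = (√3/4)·746.3824 ≈ 0.433013·746.3824 ≈ 323.193
s = 3·27.32/2 = 40.98
r ≈ 323.193/40.98 ≈ 7.8866
(Equivalently r = side/(2√3) = 27.32/3.4641 ≈ 7.8866.)

r = 7.887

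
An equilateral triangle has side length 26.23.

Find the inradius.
r = Area/s with s the semi-perimeter.
Area = (√3/4)·26.23² = (√3/4)·688.0129 ≈ 0.433013·688.0129 ≈ 297.918
s = 3·26.23/2 = 39.345
r ≈ 297.918/39.345 ≈ 7.57195
(Equivalently r = side/(2√3) = 26.23/3.4641 ≈ 7.57195.)

r = 7.572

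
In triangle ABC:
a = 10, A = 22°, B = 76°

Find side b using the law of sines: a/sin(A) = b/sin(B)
a/sin(A) = b/sin(B)  ⇒  b = a·sin(B)/sin(A) = 10·sin(76°)/sin(22°)
sin(76°) ≈ 0.970296, sin(22°) ≈ 0.374607
b ≈ 10·0.970296/0.374607 ≈ 9.70296/0.374607 ≈ 25.9017

b = 25.9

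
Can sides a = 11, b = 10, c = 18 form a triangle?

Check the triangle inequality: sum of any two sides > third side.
a + b vs c: 11 + 10 = 21 > 18  ✓
a + c vs b: 11 + 18 = 29 > 10  ✓
b + c vs a: 10 + 18 = 28 > 11  ✓

Yes, triangle inequality satisfied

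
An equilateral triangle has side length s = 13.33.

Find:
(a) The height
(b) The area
(a) The height splits the triangle into two 30-60-90 halves: h = s·√3/2 = 13.33·1.73205/2 ≈ 23.0882/2 ≈ 11.5441
(b) Area = (√3/4)·s² = (√3/4)·13.33² = (√3/4)·177.6889 ≈ 0.433013·177.6889 ≈ 76.9416

Height = 11.54, Area = 76.94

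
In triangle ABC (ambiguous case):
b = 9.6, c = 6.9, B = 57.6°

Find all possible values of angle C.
b/sin(B) = c/sin(C)  ⇒  sin(C) = c·sin(B)/b = 6.9·sin(57.6°)/9.6
sin(57.6°) ≈ 0.844328
sin(C) ≈ 6.9·0.844328/9.6 ≈ 5.82586/9.6 ≈ 0.606861
Candidate 1: C₁ = arcsin(0.606861) ≈ 37.3629°  →  A = 180° − 57.6° − 37.3629° ≈ 85.0371° > 0, valid
Candidate 2: C₂ = 180° − C₁ ≈ 142.637°  →  A = 180° − 57.6° − 142.637° ≈ -20.2371° ≤ 0, not a valid triangle

C = 37.36° (one solution)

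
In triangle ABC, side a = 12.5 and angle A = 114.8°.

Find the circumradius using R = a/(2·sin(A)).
R = a/(2·sin(A)) = 12.5/(2·sin(114.8°))
sin(114.8°) ≈ 0.907777
R ≈ 12.5/(2·0.907777) = 12.5/1.81555 ≈ 6.88495

R = 6.885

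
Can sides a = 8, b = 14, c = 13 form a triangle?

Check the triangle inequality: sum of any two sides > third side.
a + b vs c: 8 + 14 = 22 > 13  ✓
a + c vs b: 8 + 13 = 21 > 14  ✓
b + c vs a: 14 + 13 = 27 > 8  ✓

Yes, triangle inequality satisfied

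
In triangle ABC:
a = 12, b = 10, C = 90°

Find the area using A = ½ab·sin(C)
A = ½·a·b·sin(C) = ½·12·10·sin(90°)
sin(90°) ≈ 1
A ≈ ½·120·1 = 60·1 ≈ 60

Area = 60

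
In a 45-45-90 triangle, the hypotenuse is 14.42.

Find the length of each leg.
In a 45-45-90 triangle hypotenuse = leg·√2, so leg = hypotenuse/√2.
Leg = 14.42/√2 ≈ 14.42/1.41421 ≈ 10.1965

Each leg = 10.2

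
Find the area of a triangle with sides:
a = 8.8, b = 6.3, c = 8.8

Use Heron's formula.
s = (8.8 + 6.3 + 8.8)/2 = 23.9/2 = 11.95
s − a = 3.15, s − b = 5.65, s − c = 3.15
s(s−a)(s−b)(s−c) = 11.95·3.15·5.65·3.15 ≈ 669.942
Area = √669.942 ≈ 25.8832

Area = 25.88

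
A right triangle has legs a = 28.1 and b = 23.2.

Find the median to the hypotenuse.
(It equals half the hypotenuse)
Hypotenuse c = √(a² + b²) = √(789.61 + 538.24) = √1327.85 ≈ 36.4397
Median to hypotenuse = c/2 ≈ 36.4397/2 ≈ 18.2198

Median = 18.22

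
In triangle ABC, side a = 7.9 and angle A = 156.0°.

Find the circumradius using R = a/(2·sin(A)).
R = a/(2·sin(A)) = 7.9/(2·sin(156.0°))
sin(156.0°) ≈ 0.406737
R ≈ 7.9/(2·0.406737) = 7.9/0.813473 ≈ 9.71144

R = 9.711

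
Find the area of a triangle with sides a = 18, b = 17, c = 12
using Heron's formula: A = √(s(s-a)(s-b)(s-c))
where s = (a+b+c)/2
s = (18 + 17 + 12)/2 = 47/2 = 23.5
s − a = 5.5, s − b = 6.5, s − c = 11.5
s(s−a)(s−b)(s−c) = 23.5·5.5·6.5·11.5 = 9661.4375
Area = √9661.4375 ≈ 98.2926

s = 23.5, Area = 98.29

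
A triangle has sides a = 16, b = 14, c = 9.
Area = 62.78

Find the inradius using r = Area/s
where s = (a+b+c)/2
s = (16 + 14 + 9)/2 = 39/2 = 19.5
r = Area/s = 62.78/19.5 ≈ 3.21949

r = 3.219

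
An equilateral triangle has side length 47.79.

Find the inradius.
r = Area/s with s the semi-perimeter.
Area = (√3/4)·47.79² = (√3/4)·2283.8841 ≈ 0.433013·2283.8841 ≈ 988.951
s = 3·47.79/2 = 71.685
r ≈ 988.951/71.685 ≈ 13.7958
(Equivalently r = side/(2√3) = 47.79/3.4641 ≈ 13.7958.)

r = 13.8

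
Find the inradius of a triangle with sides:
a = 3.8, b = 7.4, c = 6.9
r = Area/s where s is the semi-perimeter.
s = (3.8 + 7.4 + 6.9)/2 = 18.1/2 = 9.05
Area = √(s(s−a)(s−b)(s−c)) = √(9.05·5.25·1.65·2.15) ≈ √168.551 ≈ 12.9827
r ≈ 12.9827/9.05 ≈ 1.43455

r = 1.435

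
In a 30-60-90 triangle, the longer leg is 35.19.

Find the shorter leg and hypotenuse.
In a 30-60-90 triangle the sides are in ratio 1 : √3 : 2, so short leg = long leg/√3 and hypotenuse = 2·(short leg).
Short leg = 35.19/√3 ≈ 35.19/1.73205 ≈ 20.317
Hypotenuse = 2·20.317 ≈ 40.6339

Short leg = 20.32, Hypotenuse = 40.63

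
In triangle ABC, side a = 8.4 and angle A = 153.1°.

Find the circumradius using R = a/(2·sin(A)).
R = a/(2·sin(A)) = 8.4/(2·sin(153.1°))
sin(153.1°) ≈ 0.452435
R ≈ 8.4/(2·0.452435) = 8.4/0.904869 ≈ 9.28311

R = 9.283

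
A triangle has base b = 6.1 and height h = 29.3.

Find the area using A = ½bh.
A = ½·b·h = ½·6.1·29.3 = ½·178.73 = 89.365

Area = 89.365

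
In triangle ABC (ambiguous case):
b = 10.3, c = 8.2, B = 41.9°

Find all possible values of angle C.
b/sin(B) = c/sin(C)  ⇒  sin(C) = c·sin(B)/b = 8.2·sin(41.9°)/10.3
sin(41.9°) ≈ 0.667833
sin(C) ≈ 8.2·0.667833/10.3 ≈ 5.47623/10.3 ≈ 0.531673
Candidate 1: C₁ = arcsin(0.531673) ≈ 32.1185°  →  A = 180° − 41.9° − 32.1185° ≈ 105.981° > 0, valid
Candidate 2: C₂ = 180° − C₁ ≈ 147.881°  →  A = 180° − 41.9° − 147.881° ≈ -9.7815° ≤ 0, not a valid triangle

C = 32.12° (one solution)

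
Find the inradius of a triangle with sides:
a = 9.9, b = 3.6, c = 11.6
r = Area/s where s is the semi-perimeter.
s = (9.9 + 3.6 + 11.6)/2 = 25.1/2 = 12.55
Area = √(s(s−a)(s−b)(s−c)) = √(12.55·2.65·8.95·0.95) ≈ √282.772 ≈ 16.8158
r ≈ 16.8158/12.55 ≈ 1.33991

r = 1.34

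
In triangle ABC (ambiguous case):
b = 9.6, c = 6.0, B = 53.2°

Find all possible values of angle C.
b/sin(B) = c/sin(C)  ⇒  sin(C) = c·sin(B)/b = 6.0·sin(53.2°)/9.6
sin(53.2°) ≈ 0.800731
sin(C) ≈ 6.0·0.800731/9.6 ≈ 4.80439/9.6 ≈ 0.500457
Candidate 1: C₁ = arcsin(0.500457) ≈ 30.0302°  →  A = 180° − 53.2° − 30.0302° ≈ 96.7698° > 0, valid
Candidate 2: C₂ = 180° − C₁ ≈ 149.97°  →  A = 180° − 53.2° − 149.97° ≈ -23.1698° ≤ 0, not a valid triangle

C = 30.03° (one solution)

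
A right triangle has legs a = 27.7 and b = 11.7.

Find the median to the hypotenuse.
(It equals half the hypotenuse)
Hypotenuse c = √(a² + b²) = √(767.29 + 136.89) = √904.18 ≈ 30.0696
Median to hypotenuse = c/2 ≈ 30.0696/2 ≈ 15.0348

Median = 15.03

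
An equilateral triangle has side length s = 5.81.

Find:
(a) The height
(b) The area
(a) The height splits the triangle into two 30-60-90 halves: h = s·√3/2 = 5.81·1.73205/2 ≈ 10.0632/2 ≈ 5.03161
(b) Area = (√3/4)·s² = (√3/4)·5.81² = (√3/4)·33.7561 ≈ 0.433013·33.7561 ≈ 14.6168

Height = 5.032, Area = 14.62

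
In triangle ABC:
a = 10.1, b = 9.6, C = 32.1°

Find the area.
Two sides and the included angle (SAS): A = ½·a·b·sin(C) = ½·10.1·9.6·sin(32.1°)
sin(32.1°) ≈ 0.531399
A ≈ ½·96.96·0.531399 = 48.48·0.531399 ≈ 25.7622

Area = 25.76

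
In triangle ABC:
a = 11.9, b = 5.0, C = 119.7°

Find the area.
Two sides and the included angle (SAS): A = ½·a·b·sin(C) = ½·11.9·5.0·sin(119.7°)
sin(119.7°) ≈ 0.868632
A ≈ ½·59.5·0.868632 = 29.75·0.868632 ≈ 25.8418

Area = 25.84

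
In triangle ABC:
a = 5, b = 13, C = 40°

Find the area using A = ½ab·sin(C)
A = ½·a·b·sin(C) = ½·5·13·sin(40°)
sin(40°) ≈ 0.642788
A ≈ ½·65·0.642788 = 32.5·0.642788 ≈ 20.8906

Area = 20.89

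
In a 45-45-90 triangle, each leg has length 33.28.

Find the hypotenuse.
In a 45-45-90 triangle the sides are in ratio 1 : 1 : √2, so hypotenuse = leg·√2.
Hypotenuse = 33.28·√2 ≈ 33.28·1.41421 ≈ 47.065

Hypotenuse = 33.28√2 = 47.07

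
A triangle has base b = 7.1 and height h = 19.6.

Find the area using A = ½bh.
A = ½·b·h = ½·7.1·19.6 = ½·139.16 = 69.58

Area = 69.58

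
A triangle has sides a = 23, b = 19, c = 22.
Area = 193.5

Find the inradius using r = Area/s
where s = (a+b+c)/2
s = (23 + 19 + 22)/2 = 64/2 = 32
r = Area/s = 193.5/32 ≈ 6.04688

r = 6.047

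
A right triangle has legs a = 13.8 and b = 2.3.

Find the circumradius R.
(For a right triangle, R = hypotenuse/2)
Hypotenuse c = √(a² + b²) = √(190.44 + 5.29) = √195.73 ≈ 13.9904
R = c/2 ≈ 13.9904/2 ≈ 6.99518

R = 6.995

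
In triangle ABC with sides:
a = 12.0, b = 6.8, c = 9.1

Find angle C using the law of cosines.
c² = a² + b² − 2ab·cos(C)  ⇒  cos(C) = (a² + b² − c²)/(2ab)
cos(C) = (12.0² + 6.8² − 9.1²)/(2·12.0·6.8) = (144 + 46.24 − 82.81)/163.2 = 107.43/163.2 ≈ 0.658272
C = arccos(0.658272) ≈ 48.8318°

C = 48.83°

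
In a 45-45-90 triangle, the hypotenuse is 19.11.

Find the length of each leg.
In a 45-45-90 triangle hypotenuse = leg·√2, so leg = hypotenuse/√2.
Leg = 19.11/√2 ≈ 19.11/1.41421 ≈ 13.5128

Each leg = 13.51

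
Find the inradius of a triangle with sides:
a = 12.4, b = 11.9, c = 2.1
r = Area/s where s is the semi-perimeter.
s = (12.4 + 11.9 + 2.1)/2 = 26.4/2 = 13.2
Area = √(s(s−a)(s−b)(s−c)) = √(13.2·0.8·1.3·11.1) ≈ √152.381 ≈ 12.3443
r ≈ 12.3443/13.2 ≈ 0.935171

r = 0.9352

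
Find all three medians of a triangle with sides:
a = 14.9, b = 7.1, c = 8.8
Median formula: m_a = ½√(2b² + 2c² − a²) (and cyclically). a² = 222.01, b² = 50.41, c² = 77.44.
m_a = ½√(2·50.41 + 2·77.44 − 222.01) = ½√33.69 ≈ ½·5.80431 ≈ 2.90215
m_b = ½√(2·222.01 + 2·77.44 − 50.41) = ½√548.49 ≈ ½·23.4199 ≈ 11.7099
m_c = ½√(2·222.01 + 2·50.41 − 77.44) = ½√467.4 ≈ ½·21.6194 ≈ 10.8097

m_a = 2.902, m_b = 11.71, m_c = 10.81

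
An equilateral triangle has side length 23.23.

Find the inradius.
r = Area/s with s the semi-perimeter.
Area = (√3/4)·23.23² = (√3/4)·539.6329 ≈ 0.433013·539.6329 ≈ 233.668
s = 3·23.23/2 = 34.845
r ≈ 233.668/34.845 ≈ 6.70592
(Equivalently r = side/(2√3) = 23.23/3.4641 ≈ 6.70592.)

r = 6.706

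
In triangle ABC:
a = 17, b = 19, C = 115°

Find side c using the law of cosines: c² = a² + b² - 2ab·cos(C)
c² = 17² + 19² − 2·17·19·cos(115°)
cos(115°) ≈ -0.422618
c² ≈ 289 + 361 − 646·(-0.422618) ≈ 650 + 273.011 ≈ 923.011
c ≈ √923.011 ≈ 30.3811

c = 30.38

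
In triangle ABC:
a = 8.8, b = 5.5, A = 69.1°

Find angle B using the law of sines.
a/sin(A) = b/sin(B)  ⇒  sin(B) = b·sin(A)/a = 5.5·sin(69.1°)/8.8
sin(69.1°) ≈ 0.934204
sin(B) ≈ 5.5·0.934204/8.8 ≈ 5.13812/8.8 ≈ 0.583878
B = arcsin(0.583878) ≈ 35.7238°
(Since b ≤ a we need B ≤ A, so the obtuse alternative 180° − 35.7238° ≈ 144.276° is rejected.)

B = 35.72°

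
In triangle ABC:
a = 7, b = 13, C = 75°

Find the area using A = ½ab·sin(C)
A = ½·a·b·sin(C) = ½·7·13·sin(75°)
sin(75°) ≈ 0.965926
A ≈ ½·91·0.965926 = 45.5·0.965926 ≈ 43.9496

Area = 43.95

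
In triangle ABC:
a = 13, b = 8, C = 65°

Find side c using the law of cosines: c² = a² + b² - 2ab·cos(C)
c² = 13² + 8² − 2·13·8·cos(65°)
cos(65°) ≈ 0.422618
c² ≈ 169 + 64 − 208·(0.422618) ≈ 233 − 87.9046 ≈ 145.095
c ≈ √145.095 ≈ 12.0456

c = 12.05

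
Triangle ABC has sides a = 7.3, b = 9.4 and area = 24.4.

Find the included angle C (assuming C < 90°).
Area = ½·a·b·sin(C)  ⇒  sin(C) = 2·Area/(a·b) = 2·24.4/(7.3·9.4) = 48.8/68.62 ≈ 0.711163
C = arcsin(0.711163) ≈ 45.3296° (taking the acute solution since C < 90°)

C = 45.33°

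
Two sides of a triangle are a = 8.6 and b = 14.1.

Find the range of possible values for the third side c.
Triangle inequality: |a − b| < c < a + b
|a − b| = |8.6 − 14.1| = 5.5
a + b = 8.6 + 14.1 = 22.7

5.5 < c < 22.7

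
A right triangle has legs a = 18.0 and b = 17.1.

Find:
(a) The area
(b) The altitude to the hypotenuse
(a) The legs are perpendicular, so Area = ½·a·b = ½·18.0·17.1 = ½·307.8 = 153.9
(b) Hypotenuse c = √(a² + b²) = √(324 + 292.41) = √616.41 ≈ 24.8276
    Area = ½·c·h_c  ⇒  h_c = 2·Area/c = 307.8/24.8276 ≈ 12.3975

Area = 153.9, h_c = 12.4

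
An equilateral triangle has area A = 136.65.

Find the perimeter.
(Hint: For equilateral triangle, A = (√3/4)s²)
A = (√3/4)s²  ⇒  s² = 4A/√3 = 4·136.65/√3 = 546.6/1.73205 ≈ 315.58
s ≈ √315.58 ≈ 17.7646
Perimeter = 3s ≈ 3·17.7646 ≈ 53.2937

Perimeter = 53.29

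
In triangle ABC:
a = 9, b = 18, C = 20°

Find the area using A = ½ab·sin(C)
A = ½·a·b·sin(C) = ½·9·18·sin(20°)
sin(20°) ≈ 0.34202
A ≈ ½·162·0.34202 = 81·0.34202 ≈ 27.7036

Area = 27.7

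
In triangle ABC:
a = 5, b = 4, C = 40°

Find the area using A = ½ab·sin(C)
A = ½·a·b·sin(C) = ½·5·4·sin(40°)
sin(40°) ≈ 0.642788
A ≈ ½·20·0.642788 = 10·0.642788 ≈ 6.42788

Area = 6.428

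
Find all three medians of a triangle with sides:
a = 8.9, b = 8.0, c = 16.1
Median formula: m_a = ½√(2b² + 2c² − a²) (and cyclically). a² = 79.21, b² = 64, c² = 259.21.
m_a = ½√(2·64 + 2·259.21 − 79.21) = ½√567.21 ≈ ½·23.8162 ≈ 11.9081
m_b = ½√(2·79.21 + 2·259.21 − 64) = ½√612.84 ≈ ½·24.7556 ≈ 12.3778
m_c = ½√(2·79.21 + 2·64 − 259.21) = ½√27.21 ≈ ½·5.21632 ≈ 2.60816

m_a = 11.91, m_b = 12.38, m_c = 2.608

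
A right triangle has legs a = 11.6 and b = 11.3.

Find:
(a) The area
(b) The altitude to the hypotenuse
(a) The legs are perpendicular, so Area = ½·a·b = ½·11.6·11.3 = ½·131.08 = 65.54
(b) Hypotenuse c = √(a² + b²) = √(134.56 + 127.69) = √262.25 ≈ 16.1941
    Area = ½·c·h_c  ⇒  h_c = 2·Area/c = 131.08/16.1941 ≈ 8.09429

Area = 65.54, h_c = 8.094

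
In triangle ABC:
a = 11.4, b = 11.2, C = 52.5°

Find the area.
Two sides and the included angle (SAS): A = ½·a·b·sin(C) = ½·11.4·11.2·sin(52.5°)
sin(52.5°) ≈ 0.793353
A ≈ ½·127.68·0.793353 = 63.84·0.793353 ≈ 50.6477

Area = 50.65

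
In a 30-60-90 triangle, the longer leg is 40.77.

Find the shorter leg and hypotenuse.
In a 30-60-90 triangle the sides are in ratio 1 : √3 : 2, so short leg = long leg/√3 and hypotenuse = 2·(short leg).
Short leg = 40.77/√3 ≈ 40.77/1.73205 ≈ 23.5386
Hypotenuse = 2·23.5386 ≈ 47.0771

Short leg = 23.54, Hypotenuse = 47.08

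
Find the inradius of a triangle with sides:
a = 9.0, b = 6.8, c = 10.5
r = Area/s where s is the semi-perimeter.
s = (9.0 + 6.8 + 10.5)/2 = 26.3/2 = 13.15
Area = √(s(s−a)(s−b)(s−c)) = √(13.15·4.15·6.35·2.65) ≈ √918.319 ≈ 30.3038
r ≈ 30.3038/13.15 ≈ 2.30447

r = 2.304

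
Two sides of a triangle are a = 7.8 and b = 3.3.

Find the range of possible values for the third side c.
Triangle inequality: |a − b| < c < a + b
|a − b| = |7.8 − 3.3| = 4.5
a + b = 7.8 + 3.3 = 11.1

4.5 < c < 11.1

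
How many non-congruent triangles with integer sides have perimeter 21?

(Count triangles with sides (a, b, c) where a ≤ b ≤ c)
Let a ≤ b ≤ c with a + b + c = 21. The only binding inequality is a + b > c, i.e. 21 − c > c, so c < 21/2; and c ≥ 21/3 since c is the largest side.
So 7 ≤ c ≤ 10. For each c, b runs from ⌈(21 − c)/2⌉ up to c (then a = 21 − b − c satisfies 1 ≤ a ≤ b automatically), giving c − ⌈(21 − c)/2⌉ + 1 choices.
Summing over c: 1 + 2 + 4 + 5 = 12
Check (closed form: nearest integer to p²/48 for even p, (p+3)²/48 for odd p): (21+3)²/48 = 24²/48 = 576/48 ≈ 12.00 → 12

12 triangles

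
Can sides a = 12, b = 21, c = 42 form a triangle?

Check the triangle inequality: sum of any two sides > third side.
a + b vs c: 12 + 21 = 33 ≤ 42  ✗
a + c vs b: 12 + 42 = 54 > 21  ✓
b + c vs a: 21 + 42 = 63 > 12  ✓

No: 12 + 21 = 33 is not > 42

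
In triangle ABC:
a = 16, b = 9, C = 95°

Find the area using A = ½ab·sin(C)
A = ½·a·b·sin(C) = ½·16·9·sin(95°)
sin(95°) ≈ 0.996195
A ≈ ½·144·0.996195 = 72·0.996195 ≈ 71.726

Area = 71.73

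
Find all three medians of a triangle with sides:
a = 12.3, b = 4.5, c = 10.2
Median formula: m_a = ½√(2b² + 2c² − a²) (and cyclically). a² = 151.29, b² = 20.25, c² = 104.04.
m_a = ½√(2·20.25 + 2·104.04 − 151.29) = ½√97.29 ≈ ½·9.86357 ≈ 4.93178
m_b = ½√(2·151.29 + 2·104.04 − 20.25) = ½√490.41 ≈ ½·22.1452 ≈ 11.0726
m_c = ½√(2·151.29 + 2·20.25 − 104.04) = ½√239.04 ≈ ½·15.4609 ≈ 7.73046

m_a = 4.932, m_b = 11.07, m_c = 7.73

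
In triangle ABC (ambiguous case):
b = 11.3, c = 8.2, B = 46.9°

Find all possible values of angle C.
b/sin(B) = c/sin(C)  ⇒  sin(C) = c·sin(B)/b = 8.2·sin(46.9°)/11.3
sin(46.9°) ≈ 0.730162
sin(C) ≈ 8.2·0.730162/11.3 ≈ 5.98733/11.3 ≈ 0.529852
Candidate 1: C₁ = arcsin(0.529852) ≈ 31.9955°  →  A = 180° − 46.9° − 31.9955° ≈ 101.105° > 0, valid
Candidate 2: C₂ = 180° − C₁ ≈ 148.005°  →  A = 180° − 46.9° − 148.005° ≈ -14.9045° ≤ 0, not a valid triangle

C = 32° (one solution)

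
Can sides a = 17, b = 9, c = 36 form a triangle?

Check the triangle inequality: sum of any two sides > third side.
a + b vs c: 17 + 9 = 26 ≤ 36  ✗
a + c vs b: 17 + 36 = 53 > 9  ✓
b + c vs a: 9 + 36 = 45 > 17  ✓

No: 17 + 9 = 26 is not > 36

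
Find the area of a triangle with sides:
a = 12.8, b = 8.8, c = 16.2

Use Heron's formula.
s = (12.8 + 8.8 + 16.2)/2 = 37.8/2 = 18.9
s − a = 6.1, s − b = 10.1, s − c = 2.7
s(s−a)(s−b)(s−c) = 18.9·6.1·10.1·2.7 ≈ 3143.96
Area = √3143.96 ≈ 56.071

Area = 56.07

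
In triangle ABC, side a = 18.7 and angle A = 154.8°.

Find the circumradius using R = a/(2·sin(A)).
R = a/(2·sin(A)) = 18.7/(2·sin(154.8°))
sin(154.8°) ≈ 0.425779
R ≈ 18.7/(2·0.425779) = 18.7/0.851559 ≈ 21.9597

R = 21.96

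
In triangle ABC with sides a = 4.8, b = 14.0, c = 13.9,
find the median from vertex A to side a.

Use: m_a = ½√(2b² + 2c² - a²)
m_a = ½√(2·14.0² + 2·13.9² − 4.8²) = ½√(2·196 + 2·193.21 − 23.04) = ½√(392 + 386.42 − 23.04) = ½√755.38
√755.38 ≈ 27.4842, so m_a ≈ 13.7421

m_a = 13.74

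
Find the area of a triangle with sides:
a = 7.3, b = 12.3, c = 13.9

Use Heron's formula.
s = (7.3 + 12.3 + 13.9)/2 = 33.5/2 = 16.75
s − a = 9.45, s − b = 4.45, s − c = 2.85
s(s−a)(s−b)(s−c) = 16.75·9.45·4.45·2.85 ≈ 2007.48
Area = √2007.48 ≈ 44.8049

Area = 44.8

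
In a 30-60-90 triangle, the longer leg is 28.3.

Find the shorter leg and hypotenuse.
In a 30-60-90 triangle the sides are in ratio 1 : √3 : 2, so short leg = long leg/√3 and hypotenuse = 2·(short leg).
Short leg = 28.3/√3 ≈ 28.3/1.73205 ≈ 16.339
Hypotenuse = 2·16.339 ≈ 32.678

Short leg = 16.34, Hypotenuse = 32.68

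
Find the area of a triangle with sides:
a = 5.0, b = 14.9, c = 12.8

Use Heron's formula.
s = (5.0 + 14.9 + 12.8)/2 = 32.7/2 = 16.35
s − a = 11.35, s − b = 1.45, s − c = 3.55
s(s−a)(s−b)(s−c) = 16.35·11.35·1.45·3.55 ≈ 955.234
Area = √955.234 ≈ 30.9069

Area = 30.91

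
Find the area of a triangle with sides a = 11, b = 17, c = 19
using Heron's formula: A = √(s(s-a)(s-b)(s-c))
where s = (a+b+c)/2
s = (11 + 17 + 19)/2 = 47/2 = 23.5
s − a = 12.5, s − b = 6.5, s − c = 4.5
s(s−a)(s−b)(s−c) = 23.5·12.5·6.5·4.5 = 8592.1875
Area = √8592.1875 ≈ 92.6941

s = 23.5, Area = 92.69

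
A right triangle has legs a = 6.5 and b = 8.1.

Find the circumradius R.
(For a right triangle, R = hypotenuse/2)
Hypotenuse c = √(a² + b²) = √(42.25 + 65.61) = √107.86 ≈ 10.3856
R = c/2 ≈ 10.3856/2 ≈ 5.19278

R = 5.193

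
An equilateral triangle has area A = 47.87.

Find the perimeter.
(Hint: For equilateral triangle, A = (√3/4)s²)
A = (√3/4)s²  ⇒  s² = 4A/√3 = 4·47.87/√3 = 191.48/1.73205 ≈ 110.551
s ≈ √110.551 ≈ 10.5143
Perimeter = 3s ≈ 3·10.5143 ≈ 31.543

Perimeter = 31.54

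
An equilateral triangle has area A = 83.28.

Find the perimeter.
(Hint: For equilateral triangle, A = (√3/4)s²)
A = (√3/4)s²  ⇒  s² = 4A/√3 = 4·83.28/√3 = 333.12/1.73205 ≈ 192.327
s ≈ √192.327 ≈ 13.8682
Perimeter = 3s ≈ 3·13.8682 ≈ 41.6046

Perimeter = 41.6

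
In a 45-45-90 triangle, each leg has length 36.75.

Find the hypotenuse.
In a 45-45-90 triangle the sides are in ratio 1 : 1 : √2, so hypotenuse = leg·√2.
Hypotenuse = 36.75·√2 ≈ 36.75·1.41421 ≈ 51.9723

Hypotenuse = 36.75√2 = 51.97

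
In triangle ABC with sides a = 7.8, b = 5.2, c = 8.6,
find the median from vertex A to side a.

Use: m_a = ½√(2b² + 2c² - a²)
m_a = ½√(2·5.2² + 2·8.6² − 7.8²) = ½√(2·27.04 + 2·73.96 − 60.84) = ½√(54.08 + 147.92 − 60.84) = ½√141.16
√141.16 ≈ 11.8811, so m_a ≈ 5.94054

m_a = 5.941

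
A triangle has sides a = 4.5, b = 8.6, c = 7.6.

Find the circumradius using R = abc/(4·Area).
First find the area with Heron's formula.
s = (4.5 + 8.6 + 7.6)/2 = 10.35
Area = √(s(s−a)(s−b)(s−c)) = √(10.35·5.85·1.75·2.75) ≈ √291.385 ≈ 17.07
abc = 4.5·8.6·7.6 = 294.12
R = abc/(4·Area) ≈ 294.12/(4·17.07) = 294.12/68.28 ≈ 4.30756

R = 4.308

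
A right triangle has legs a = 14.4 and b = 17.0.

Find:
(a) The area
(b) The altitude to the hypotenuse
(a) The legs are perpendicular, so Area = ½·a·b = ½·14.4·17.0 = ½·244.8 = 122.4
(b) Hypotenuse c = √(a² + b²) = √(207.36 + 289) = √496.36 ≈ 22.2791
    Area = ½·c·h_c  ⇒  h_c = 2·Area/c = 244.8/22.2791 ≈ 10.9879

Area = 122.4, h_c = 10.99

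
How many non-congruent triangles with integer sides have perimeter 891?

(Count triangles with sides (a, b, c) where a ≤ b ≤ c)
Let a ≤ b ≤ c with a + b + c = 891. The only binding inequality is a + b > c, i.e. 891 − c > c, so c < 891/2; and c ≥ 891/3 since c is the largest side.
So 297 ≤ c ≤ 445. For each c, b runs from ⌈(891 − c)/2⌉ up to c (then a = 891 − b − c satisfies 1 ≤ a ≤ b automatically), giving c − ⌈(891 − c)/2⌉ + 1 choices.
Summing over c: 1 + 2 + 4 + 5 + … + 221 + 223  (149 terms, c = 297, …, 445) = 16651
Check (closed form: nearest integer to p²/48 for even p, (p+3)²/48 for odd p): (891+3)²/48 = 894²/48 = 799236/48 ≈ 16650.75 → 16651

16651 triangles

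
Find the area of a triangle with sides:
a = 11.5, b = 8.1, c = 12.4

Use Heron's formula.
s = (11.5 + 8.1 + 12.4)/2 = 32/2 = 16
s − a = 4.5, s − b = 7.9, s − c = 3.6
s(s−a)(s−b)(s−c) = 16·4.5·7.9·3.6 ≈ 2047.68
Area = √2047.68 ≈ 45.2513

Area = 45.25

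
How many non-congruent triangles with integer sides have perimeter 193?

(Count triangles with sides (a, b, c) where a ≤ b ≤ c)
Let a ≤ b ≤ c with a + b + c = 193. The only binding inequality is a + b > c, i.e. 193 − c > c, so c < 193/2; and c ≥ 193/3 since c is the largest side.
So 65 ≤ c ≤ 96. For each c, b runs from ⌈(193 − c)/2⌉ up to c (then a = 193 − b − c satisfies 1 ≤ a ≤ b automatically), giving c − ⌈(193 − c)/2⌉ + 1 choices.
Summing over c: 2 + 3 + 5 + 6 + … + 47 + 48  (32 terms, c = 65, …, 96) = 800
Check (closed form: nearest integer to p²/48 for even p, (p+3)²/48 for odd p): (193+3)²/48 = 196²/48 = 38416/48 ≈ 800.33 → 800

800 triangles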